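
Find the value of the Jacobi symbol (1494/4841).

1

(1494/4841)
  = (747/4841)    [4841 ≡ 1 mod 8 ⇒ (2/4841) = +1]
  = (4841/747)    [QR: 4841 ≡ 1 mod 4, sign kept]
  = (359/747)    [4841 ≡ 359 mod 747]
  = -(747/359)    [QR: both ≡ 3 mod 4, sign flips]
  = -(29/359)    [747 ≡ 29 mod 359]
  = -(359/29)    [QR: 29 ≡ 1 mod 4, sign kept]
  = -(11/29)    [359 ≡ 11 mod 29]
  = -(29/11)    [QR: 29 ≡ 1 mod 4, sign kept]
  = -(7/11)    [29 ≡ 7 mod 11]
  = (11/7)    [QR: both ≡ 3 mod 4, sign flips]
  = (4/7)    [11 ≡ 4 mod 7]
  = (1/7)    [7 ≡ 7 mod 8 ⇒ (2/7)^2 = +1]
  = 1    [(1/7) = 1]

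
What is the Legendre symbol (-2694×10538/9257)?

By multiplicativity, (-2694·10538/9257) = (-2694/9257)·(10538/9257).
First factor (-2694/9257):
(-2694/9257)
  = (6563/9257)    [-2694 ≡ 6563 mod 9257]
  = (9257/6563)    [QR: 9257 ≡ 1 mod 4, sign kept]
  = (2694/6563)    [9257 ≡ 2694 mod 6563]
  = -(1347/6563)    [6563 ≡ 3 mod 8 ⇒ (2/6563) = -1]
  = (6563/1347)    [QR: both ≡ 3 mod 4, sign flips]
  = (1175/1347)    [6563 ≡ 1175 mod 1347]
  = -(1347/1175)    [QR: both ≡ 3 mod 4, sign flips]
  = -(172/1175)    [1347 ≡ 172 mod 1175]
  = -(43/1175)    [1175 ≡ 7 mod 8 ⇒ (2/1175)^2 = +1]
  = (1175/43)    [QR: both ≡ 3 mod 4, sign flips]
  = (14/43)    [1175 ≡ 14 mod 43]
  = -(7/43)    [43 ≡ 3 mod 8 ⇒ (2/43) = -1]
  = (43/7)    [QR: both ≡ 3 mod 4, sign flips]
  = (1/7)    [43 ≡ 1 mod 7]
  = 1    [(1/7) = 1]
Second factor (10538/9257):
(10538/9257)
  = (1281/9257)    [10538 ≡ 1281 mod 9257]
  = (9257/1281)    [QR: 1281 ≡ 1 mod 4, sign kept]
  = (290/1281)    [9257 ≡ 290 mod 1281]
  = (145/1281)    [1281 ≡ 1 mod 8 ⇒ (2/1281) = +1]
  = (1281/145)    [QR: 145 ≡ 1 mod 4, sign kept]
  = (121/145)    [1281 ≡ 121 mod 145]
  = (145/121)    [QR: 121 ≡ 1 mod 4, sign kept]
  = (24/121)    [145 ≡ 24 mod 121]
  = (3/121)    [121 ≡ 1 mod 8 ⇒ (2/121)^3 = +1]
  = (121/3)    [QR: 121 ≡ 1 mod 4, sign kept]
  = (1/3)    [121 ≡ 1 mod 3]
  = 1    [(1/3) = 1]
Product: (1)·(1) = 1.

1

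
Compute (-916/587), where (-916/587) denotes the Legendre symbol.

-1

(-916/587)
  = (258/587)    [-916 ≡ 258 mod 587]
  = -(129/587)    [587 ≡ 3 mod 8 ⇒ (2/587) = -1]
  = -(587/129)    [QR: 129 ≡ 1 mod 4, sign kept]
  = -(71/129)    [587 ≡ 71 mod 129]
  = -(129/71)    [QR: 129 ≡ 1 mod 4, sign kept]
  = -(58/71)    [129 ≡ 58 mod 71]
  = -(29/71)    [71 ≡ 7 mod 8 ⇒ (2/71) = +1]
  = -(71/29)    [QR: 29 ≡ 1 mod 4, sign kept]
  = -(13/29)    [71 ≡ 13 mod 29]
  = -(29/13)    [QR: 13 ≡ 1 mod 4, sign kept]
  = -(3/13)    [29 ≡ 3 mod 13]
  = -(13/3)    [QR: 13 ≡ 1 mod 4, sign kept]
  = -(1/3)    [13 ≡ 1 mod 3]
  = -1    [(1/3) = 1]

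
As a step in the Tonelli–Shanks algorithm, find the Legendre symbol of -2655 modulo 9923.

Reduce the numerator: -2655 ≡ 7268 (mod 9923), so (-2655 / 9923) = (7268 / 9923).
Factor out 2: 7268 = 2^2·1817. Since 9923 ≡ 3 (mod 8), (2 / 9923) = -1, and (2 / 9923)^2 = +1. Now have (1817 / 9923).
1817 ≡ 1 (mod 4), so quadratic reciprocity gives (1817 / 9923) = (9923 / 1817). Reduce: 9923 ≡ 838 (mod 1817). Now have (838 / 1817).
Factor out 2: 838 = 2·419. Since 1817 ≡ 1 (mod 8), (2 / 1817) = +1. Now have (419 / 1817).
1817 ≡ 1 (mod 4), so quadratic reciprocity gives (419 / 1817) = (1817 / 419). Reduce: 1817 ≡ 141 (mod 419). Now have (141 / 419).
141 ≡ 1 (mod 4), so quadratic reciprocity gives (141 / 419) = (419 / 141). Reduce: 419 ≡ 137 (mod 141). Now have (137 / 141).
137 ≡ 1 (mod 4), so quadratic reciprocity gives (137 / 141) = (141 / 137). Reduce: 141 ≡ 4 (mod 137). Now have (4 / 137).
Factor out 2: 4 = 2^2. Since 137 ≡ 1 (mod 8), (2 / 137) = +1, and (2 / 137)^2 = +1. Now have (1 / 137).
(1 / 137) = 1. Collecting the sign factors: 1.

1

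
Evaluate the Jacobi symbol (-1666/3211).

1

Reduce the numerator: -1666 ≡ 1545 (mod 3211), so (-1666/3211) = (1545/3211).
1545 ≡ 1 (mod 4), so quadratic reciprocity gives (1545/3211) = (3211/1545). Reduce: 3211 ≡ 121 (mod 1545). Now have (121/1545).
121 ≡ 1 (mod 4), so quadratic reciprocity gives (121/1545) = (1545/121). Reduce: 1545 ≡ 93 (mod 121). Now have (93/121).
93 ≡ 1 (mod 4), so quadratic reciprocity gives (93/121) = (121/93). Reduce: 121 ≡ 28 (mod 93). Now have (28/93).
Factor out 2: 28 = 2^2·7. Since 93 ≡ 5 (mod 8), (2/93) = -1, and (2/93)^2 = +1. Now have (7/93).
93 ≡ 1 (mod 4), so quadratic reciprocity gives (7/93) = (93/7). Reduce: 93 ≡ 2 (mod 7). Now have (2/7).
Factor out 2: 2 = 2. Since 7 ≡ 7 (mod 8), (2/7) = +1. Now have (1/7).
(1/7) = 1. Collecting the sign factors: 1.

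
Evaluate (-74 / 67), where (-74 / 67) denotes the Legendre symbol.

Pull out -1: (-74 / 67) = (-1 / 67)·(74 / 67). Since 67 ≡ 3 (mod 4), (-1 / 67) = -1. Now have -(74 / 67).
Reduce the numerator: 74 ≡ 7 (mod 67), so (74 / 67) = (7 / 67).
Both 7 ≡ 3 and 67 ≡ 3 (mod 4), so reciprocity gives (7 / 67) = -(67 / 7). Reduce: 67 ≡ 4 (mod 7). Now have (4 / 7).
Factor out 2: 4 = 2^2. Since 7 ≡ 7 (mod 8), (2 / 7) = +1, and (2 / 7)^2 = +1. Now have (1 / 7).
(1 / 7) = 1. Collecting the sign factors: 1.

1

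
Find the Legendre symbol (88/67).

Reduce the numerator: 88 ≡ 21 (mod 67), so (88/67) = (21/67).
21 ≡ 1 (mod 4), so quadratic reciprocity gives (21/67) = (67/21). Reduce: 67 ≡ 4 (mod 21). Now have (4/21).
Factor out 2: 4 = 2^2. Since 21 ≡ 5 (mod 8), (2/21) = -1, and (2/21)^2 = +1. Now have (1/21).
(1/21) = 1. Collecting the sign factors: 1.

1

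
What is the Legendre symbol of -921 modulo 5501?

Reduce the numerator: -921 ≡ 4580 (mod 5501), so (-921/5501) = (4580/5501).
Factor out 2: 4580 = 2^2·1145. Since 5501 ≡ 5 (mod 8), (2/5501) = -1, and (2/5501)^2 = +1. Now have (1145/5501).
1145 ≡ 1 (mod 4), so quadratic reciprocity gives (1145/5501) = (5501/1145). Reduce: 5501 ≡ 921 (mod 1145). Now have (921/1145).
921 ≡ 1 (mod 4), so quadratic reciprocity gives (921/1145) = (1145/921). Reduce: 1145 ≡ 224 (mod 921). Now have (224/921).
Factor out 2: 224 = 2^5·7. Since 921 ≡ 1 (mod 8), (2/921) = +1, and (2/921)^5 = +1. Now have (7/921).
921 ≡ 1 (mod 4), so quadratic reciprocity gives (7/921) = (921/7). Reduce: 921 ≡ 4 (mod 7). Now have (4/7).
Factor out 2: 4 = 2^2. Since 7 ≡ 7 (mod 8), (2/7) = +1, and (2/7)^2 = +1. Now have (1/7).
(1/7) = 1. Collecting the sign factors: 1.

1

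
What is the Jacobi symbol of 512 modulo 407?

(512/407)
  = (105/407)    [512 ≡ 105 mod 407]
  = (407/105)    [QR: 105 ≡ 1 mod 4, sign kept]
  = (92/105)    [407 ≡ 92 mod 105]
  = (23/105)    [105 ≡ 1 mod 8 ⇒ (2/105)^2 = +1]
  = (105/23)    [QR: 105 ≡ 1 mod 4, sign kept]
  = (13/23)    [105 ≡ 13 mod 23]
  = (23/13)    [QR: 13 ≡ 1 mod 4, sign kept]
  = (10/13)    [23 ≡ 10 mod 13]
  = -(5/13)    [13 ≡ 5 mod 8 ⇒ (2/13) = -1]
  = -(13/5)    [QR: 5 ≡ 1 mod 4, sign kept]
  = -(3/5)    [13 ≡ 3 mod 5]
  = -(5/3)    [QR: 5 ≡ 1 mod 4, sign kept]
  = -(2/3)    [5 ≡ 2 mod 3]
  = (1/3)    [3 ≡ 3 mod 8 ⇒ (2/3) = -1]
  = 1    [(1/3) = 1]

1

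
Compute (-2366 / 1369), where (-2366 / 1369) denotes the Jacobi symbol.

(-2366 / 1369)
  = (2366 / 1369)    [1369 ≡ 1 mod 4 ⇒ (-1 / 1369) = +1]
  = (997 / 1369)    [2366 ≡ 997 mod 1369]
  = (1369 / 997)    [QR: 997 ≡ 1 mod 4, sign kept]
  = (372 / 997)    [1369 ≡ 372 mod 997]
  = (93 / 997)    [997 ≡ 5 mod 8 ⇒ (2 / 997)^2 = +1]
  = (997 / 93)    [QR: 93 ≡ 1 mod 4, sign kept]
  = (67 / 93)    [997 ≡ 67 mod 93]
  = (93 / 67)    [QR: 93 ≡ 1 mod 4, sign kept]
  = (26 / 67)    [93 ≡ 26 mod 67]
  = -(13 / 67)    [67 ≡ 3 mod 8 ⇒ (2 / 67) = -1]
  = -(67 / 13)    [QR: 13 ≡ 1 mod 4, sign kept]
  = -(2 / 13)    [67 ≡ 2 mod 13]
  = (1 / 13)    [13 ≡ 5 mod 8 ⇒ (2 / 13) = -1]
  = 1    [(1 / 13) = 1]

1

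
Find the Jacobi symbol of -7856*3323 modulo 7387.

1

By multiplicativity, (-7856·3323/7387) = (-7856/7387)·(3323/7387).
First factor (-7856/7387):
Reduce the numerator: -7856 ≡ 6918 (mod 7387), so (-7856/7387) = (6918/7387).
Factor out 2: 6918 = 2·3459. Since 7387 ≡ 3 (mod 8), (2/7387) = -1. Now have -(3459/7387).
Both 3459 ≡ 3 and 7387 ≡ 3 (mod 4), so reciprocity gives (3459/7387) = -(7387/3459). Reduce: 7387 ≡ 469 (mod 3459). Now have (469/3459).
469 ≡ 1 (mod 4), so quadratic reciprocity gives (469/3459) = (3459/469). Reduce: 3459 ≡ 176 (mod 469). Now have (176/469).
Factor out 2: 176 = 2^4·11. Since 469 ≡ 5 (mod 8), (2/469) = -1, and (2/469)^4 = +1. Now have (11/469).
469 ≡ 1 (mod 4), so quadratic reciprocity gives (11/469) = (469/11). Reduce: 469 ≡ 7 (mod 11). Now have (7/11).
Both 7 ≡ 3 and 11 ≡ 3 (mod 4), so reciprocity gives (7/11) = -(11/7). Reduce: 11 ≡ 4 (mod 7). Now have -(4/7).
Factor out 2: 4 = 2^2. Since 7 ≡ 7 (mod 8), (2/7) = +1, and (2/7)^2 = +1. Now have -(1/7).
(1/7) = 1. Collecting the sign factors: -1.
Second factor (3323/7387):
Both 3323 ≡ 3 and 7387 ≡ 3 (mod 4), so reciprocity gives (3323/7387) = -(7387/3323). Reduce: 7387 ≡ 741 (mod 3323). Now have -(741/3323).
741 ≡ 1 (mod 4), so quadratic reciprocity gives (741/3323) = (3323/741). Reduce: 3323 ≡ 359 (mod 741). Now have -(359/741).
741 ≡ 1 (mod 4), so quadratic reciprocity gives (359/741) = (741/359). Reduce: 741 ≡ 23 (mod 359). Now have -(23/359).
Both 23 ≡ 3 and 359 ≡ 3 (mod 4), so reciprocity gives (23/359) = -(359/23). Reduce: 359 ≡ 14 (mod 23). Now have (14/23).
Factor out 2: 14 = 2·7. Since 23 ≡ 7 (mod 8), (2/23) = +1. Now have (7/23).
Both 7 ≡ 3 and 23 ≡ 3 (mod 4), so reciprocity gives (7/23) = -(23/7). Reduce: 23 ≡ 2 (mod 7). Now have -(2/7).
Factor out 2: 2 = 2. Since 7 ≡ 7 (mod 8), (2/7) = +1. Now have -(1/7).
(1/7) = 1. Collecting the sign factors: -1.
Product: (-1)·(-1) = 1.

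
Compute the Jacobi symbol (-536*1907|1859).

1

By multiplicativity, (-536·1907|1859) = (-536|1859)·(1907|1859).
First factor (-536|1859):
(-536|1859)
  = (1323|1859)    [-536 ≡ 1323 mod 1859]
  = -(1859|1323)    [QR: both ≡ 3 mod 4, sign flips]
  = -(536|1323)    [1859 ≡ 536 mod 1323]
  = (67|1323)    [1323 ≡ 3 mod 8 ⇒ (2|1323)^3 = -1]
  = -(1323|67)    [QR: both ≡ 3 mod 4, sign flips]
  = -(50|67)    [1323 ≡ 50 mod 67]
  = (25|67)    [67 ≡ 3 mod 8 ⇒ (2|67) = -1]
  = (67|25)    [QR: 25 ≡ 1 mod 4, sign kept]
  = (17|25)    [67 ≡ 17 mod 25]
  = (25|17)    [QR: 17 ≡ 1 mod 4, sign kept]
  = (8|17)    [25 ≡ 8 mod 17]
  = (1|17)    [17 ≡ 1 mod 8 ⇒ (2|17)^3 = +1]
  = 1    [(1|17) = 1]
Second factor (1907|1859):
(1907|1859)
  = (48|1859)    [1907 ≡ 48 mod 1859]
  = (3|1859)    [1859 ≡ 3 mod 8 ⇒ (2|1859)^4 = +1]
  = -(1859|3)    [QR: both ≡ 3 mod 4, sign flips]
  = -(2|3)    [1859 ≡ 2 mod 3]
  = (1|3)    [3 ≡ 3 mod 8 ⇒ (2|3) = -1]
  = 1    [(1|3) = 1]
Product: (1)·(1) = 1.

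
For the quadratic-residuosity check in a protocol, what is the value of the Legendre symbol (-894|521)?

1

Pull out -1: (-894|521) = (-1|521)·(894|521). Since 521 ≡ 1 (mod 4), (-1|521) = +1. Now have (894|521).
Reduce the numerator: 894 ≡ 373 (mod 521), so (894|521) = (373|521).
373 ≡ 1 (mod 4), so quadratic reciprocity gives (373|521) = (521|373). Reduce: 521 ≡ 148 (mod 373). Now have (148|373).
Factor out 2: 148 = 2^2·37. Since 373 ≡ 5 (mod 8), (2|373) = -1, and (2|373)^2 = +1. Now have (37|373).
37 ≡ 1 (mod 4), so quadratic reciprocity gives (37|373) = (373|37). Reduce: 373 ≡ 3 (mod 37). Now have (3|37).
37 ≡ 1 (mod 4), so quadratic reciprocity gives (3|37) = (37|3). Reduce: 37 ≡ 1 (mod 3). Now have (1|3).
(1|3) = 1. Collecting the sign factors: 1.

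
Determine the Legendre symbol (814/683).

-1

Reduce the numerator: 814 ≡ 131 (mod 683), so (814/683) = (131/683).
Both 131 ≡ 3 and 683 ≡ 3 (mod 4), so reciprocity gives (131/683) = -(683/131). Reduce: 683 ≡ 28 (mod 131). Now have -(28/131).
Factor out 2: 28 = 2^2·7. Since 131 ≡ 3 (mod 8), (2/131) = -1, and (2/131)^2 = +1. Now have -(7/131).
Both 7 ≡ 3 and 131 ≡ 3 (mod 4), so reciprocity gives (7/131) = -(131/7). Reduce: 131 ≡ 5 (mod 7). Now have (5/7).
5 ≡ 1 (mod 4), so quadratic reciprocity gives (5/7) = (7/5). Reduce: 7 ≡ 2 (mod 5). Now have (2/5).
Factor out 2: 2 = 2. Since 5 ≡ 5 (mod 8), (2/5) = -1. Now have -(1/5).
(1/5) = 1. Collecting the sign factors: -1.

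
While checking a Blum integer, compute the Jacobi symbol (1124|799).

Reduce the numerator: 1124 ≡ 325 (mod 799), so (1124|799) = (325|799).
325 ≡ 1 (mod 4), so quadratic reciprocity gives (325|799) = (799|325). Reduce: 799 ≡ 149 (mod 325). Now have (149|325).
149 ≡ 1 (mod 4), so quadratic reciprocity gives (149|325) = (325|149). Reduce: 325 ≡ 27 (mod 149). Now have (27|149).
149 ≡ 1 (mod 4), so quadratic reciprocity gives (27|149) = (149|27). Reduce: 149 ≡ 14 (mod 27). Now have (14|27).
Factor out 2: 14 = 2·7. Since 27 ≡ 3 (mod 8), (2|27) = -1. Now have -(7|27).
Both 7 ≡ 3 and 27 ≡ 3 (mod 4), so reciprocity gives (7|27) = -(27|7). Reduce: 27 ≡ 6 (mod 7). Now have (6|7).
Factor out 2: 6 = 2·3. Since 7 ≡ 7 (mod 8), (2|7) = +1. Now have (3|7).
Both 3 ≡ 3 and 7 ≡ 3 (mod 4), so reciprocity gives (3|7) = -(7|3). Reduce: 7 ≡ 1 (mod 3). Now have -(1|3).
(1|3) = 1. Collecting the sign factors: -1.

-1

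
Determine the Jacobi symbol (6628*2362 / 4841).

By multiplicativity, (6628·2362 / 4841) = (6628 / 4841)·(2362 / 4841).
First factor (6628 / 4841):
Reduce the numerator: 6628 ≡ 1787 (mod 4841), so (6628 / 4841) = (1787 / 4841).
4841 ≡ 1 (mod 4), so quadratic reciprocity gives (1787 / 4841) = (4841 / 1787). Reduce: 4841 ≡ 1267 (mod 1787). Now have (1267 / 1787).
Both 1267 ≡ 3 and 1787 ≡ 3 (mod 4), so reciprocity gives (1267 / 1787) = -(1787 / 1267). Reduce: 1787 ≡ 520 (mod 1267). Now have -(520 / 1267).
Factor out 2: 520 = 2^3·65. Since 1267 ≡ 3 (mod 8), (2 / 1267) = -1, and (2 / 1267)^3 = -1. Now have (65 / 1267).
65 ≡ 1 (mod 4), so quadratic reciprocity gives (65 / 1267) = (1267 / 65). Reduce: 1267 ≡ 32 (mod 65). Now have (32 / 65).
Factor out 2: 32 = 2^5. Since 65 ≡ 1 (mod 8), (2 / 65) = +1, and (2 / 65)^5 = +1. Now have (1 / 65).
(1 / 65) = 1. Collecting the sign factors: 1.
Second factor (2362 / 4841):
Factor out 2: 2362 = 2·1181. Since 4841 ≡ 1 (mod 8), (2 / 4841) = +1. Now have (1181 / 4841).
1181 ≡ 1 (mod 4), so quadratic reciprocity gives (1181 / 4841) = (4841 / 1181). Reduce: 4841 ≡ 117 (mod 1181). Now have (117 / 1181).
117 ≡ 1 (mod 4), so quadratic reciprocity gives (117 / 1181) = (1181 / 117). Reduce: 1181 ≡ 11 (mod 117). Now have (11 / 117).
117 ≡ 1 (mod 4), so quadratic reciprocity gives (11 / 117) = (117 / 11). Reduce: 117 ≡ 7 (mod 11). Now have (7 / 11).
Both 7 ≡ 3 and 11 ≡ 3 (mod 4), so reciprocity gives (7 / 11) = -(11 / 7). Reduce: 11 ≡ 4 (mod 7). Now have -(4 / 7).
Factor out 2: 4 = 2^2. Since 7 ≡ 7 (mod 8), (2 / 7) = +1, and (2 / 7)^2 = +1. Now have -(1 / 7).
(1 / 7) = 1. Collecting the sign factors: -1.
Product: (1)·(-1) = -1.

-1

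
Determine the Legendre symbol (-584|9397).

Reduce the numerator: -584 ≡ 8813 (mod 9397), so (-584|9397) = (8813|9397).
8813 ≡ 1 (mod 4), so quadratic reciprocity gives (8813|9397) = (9397|8813). Reduce: 9397 ≡ 584 (mod 8813). Now have (584|8813).
Factor out 2: 584 = 2^3·73. Since 8813 ≡ 5 (mod 8), (2|8813) = -1, and (2|8813)^3 = -1. Now have -(73|8813).
73 ≡ 1 (mod 4), so quadratic reciprocity gives (73|8813) = (8813|73). Reduce: 8813 ≡ 53 (mod 73). Now have -(53|73).
53 ≡ 1 (mod 4), so quadratic reciprocity gives (53|73) = (73|53). Reduce: 73 ≡ 20 (mod 53). Now have -(20|53).
Factor out 2: 20 = 2^2·5. Since 53 ≡ 5 (mod 8), (2|53) = -1, and (2|53)^2 = +1. Now have -(5|53).
5 ≡ 1 (mod 4), so quadratic reciprocity gives (5|53) = (53|5). Reduce: 53 ≡ 3 (mod 5). Now have -(3|5).
5 ≡ 1 (mod 4), so quadratic reciprocity gives (3|5) = (5|3). Reduce: 5 ≡ 2 (mod 3). Now have -(2|3).
Factor out 2: 2 = 2. Since 3 ≡ 3 (mod 8), (2|3) = -1. Now have (1|3).
(1|3) = 1. Collecting the sign factors: 1.

1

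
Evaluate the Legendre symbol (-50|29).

-1

(-50|29)
  = (8|29)    [-50 ≡ 8 mod 29]
  = -(1|29)    [29 ≡ 5 mod 8 ⇒ (2|29)^3 = -1]
  = -1    [(1|29) = 1]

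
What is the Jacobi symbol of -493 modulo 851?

1

Pull out -1: (-493/851) = (-1/851)·(493/851). Since 851 ≡ 3 (mod 4), (-1/851) = -1. Now have -(493/851).
493 ≡ 1 (mod 4), so quadratic reciprocity gives (493/851) = (851/493). Reduce: 851 ≡ 358 (mod 493). Now have -(358/493).
Factor out 2: 358 = 2·179. Since 493 ≡ 5 (mod 8), (2/493) = -1. Now have (179/493).
493 ≡ 1 (mod 4), so quadratic reciprocity gives (179/493) = (493/179). Reduce: 493 ≡ 135 (mod 179). Now have (135/179).
Both 135 ≡ 3 and 179 ≡ 3 (mod 4), so reciprocity gives (135/179) = -(179/135). Reduce: 179 ≡ 44 (mod 135). Now have -(44/135).
Factor out 2: 44 = 2^2·11. Since 135 ≡ 7 (mod 8), (2/135) = +1, and (2/135)^2 = +1. Now have -(11/135).
Both 11 ≡ 3 and 135 ≡ 3 (mod 4), so reciprocity gives (11/135) = -(135/11). Reduce: 135 ≡ 3 (mod 11). Now have (3/11).
Both 3 ≡ 3 and 11 ≡ 3 (mod 4), so reciprocity gives (3/11) = -(11/3). Reduce: 11 ≡ 2 (mod 3). Now have -(2/3).
Factor out 2: 2 = 2. Since 3 ≡ 3 (mod 8), (2/3) = -1. Now have (1/3).
(1/3) = 1. Collecting the sign factors: 1.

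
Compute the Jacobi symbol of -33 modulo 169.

1

(-33/169)
  = (136/169)    [-33 ≡ 136 mod 169]
  = (17/169)    [169 ≡ 1 mod 8 ⇒ (2/169)^3 = +1]
  = (169/17)    [QR: 17 ≡ 1 mod 4, sign kept]
  = (16/17)    [169 ≡ 16 mod 17]
  = (1/17)    [17 ≡ 1 mod 8 ⇒ (2/17)^4 = +1]
  = 1    [(1/17) = 1]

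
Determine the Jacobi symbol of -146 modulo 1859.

-1

(-146|1859)
  = -(146|1859)    [1859 ≡ 3 mod 4 ⇒ (-1|1859) = -1]
  = (73|1859)    [1859 ≡ 3 mod 8 ⇒ (2|1859) = -1]
  = (1859|73)    [QR: 73 ≡ 1 mod 4, sign kept]
  = (34|73)    [1859 ≡ 34 mod 73]
  = (17|73)    [73 ≡ 1 mod 8 ⇒ (2|73) = +1]
  = (73|17)    [QR: 17 ≡ 1 mod 4, sign kept]
  = (5|17)    [73 ≡ 5 mod 17]
  = (17|5)    [QR: 5 ≡ 1 mod 4, sign kept]
  = (2|5)    [17 ≡ 2 mod 5]
  = -(1|5)    [5 ≡ 5 mod 8 ⇒ (2|5) = -1]
  = -1    [(1|5) = 1]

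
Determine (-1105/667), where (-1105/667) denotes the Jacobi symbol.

1

Reduce the numerator: -1105 ≡ 229 (mod 667), so (-1105/667) = (229/667).
229 ≡ 1 (mod 4), so quadratic reciprocity gives (229/667) = (667/229). Reduce: 667 ≡ 209 (mod 229). Now have (209/229).
209 ≡ 1 (mod 4), so quadratic reciprocity gives (209/229) = (229/209). Reduce: 229 ≡ 20 (mod 209). Now have (20/209).
Factor out 2: 20 = 2^2·5. Since 209 ≡ 1 (mod 8), (2/209) = +1, and (2/209)^2 = +1. Now have (5/209).
5 ≡ 1 (mod 4), so quadratic reciprocity gives (5/209) = (209/5). Reduce: 209 ≡ 4 (mod 5). Now have (4/5).
Factor out 2: 4 = 2^2. Since 5 ≡ 5 (mod 8), (2/5) = -1, and (2/5)^2 = +1. Now have (1/5).
(1/5) = 1. Collecting the sign factors: 1.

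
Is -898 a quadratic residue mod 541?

no

Pull out -1: (-898|541) = (-1|541)·(898|541). Since 541 ≡ 1 (mod 4), (-1|541) = +1. Now have (898|541).
Reduce the numerator: 898 ≡ 357 (mod 541), so (898|541) = (357|541).
357 ≡ 1 (mod 4), so quadratic reciprocity gives (357|541) = (541|357). Reduce: 541 ≡ 184 (mod 357). Now have (184|357).
Factor out 2: 184 = 2^3·23. Since 357 ≡ 5 (mod 8), (2|357) = -1, and (2|357)^3 = -1. Now have -(23|357).
357 ≡ 1 (mod 4), so quadratic reciprocity gives (23|357) = (357|23). Reduce: 357 ≡ 12 (mod 23). Now have -(12|23).
Factor out 2: 12 = 2^2·3. Since 23 ≡ 7 (mod 8), (2|23) = +1, and (2|23)^2 = +1. Now have -(3|23).
Both 3 ≡ 3 and 23 ≡ 3 (mod 4), so reciprocity gives (3|23) = -(23|3). Reduce: 23 ≡ 2 (mod 3). Now have (2|3).
Factor out 2: 2 = 2. Since 3 ≡ 3 (mod 8), (2|3) = -1. Now have -(1|3).
(1|3) = 1. Collecting the sign factors: -1.
The Legendre symbol is -1, so x^2 ≡ -898 (mod 541) has no solution.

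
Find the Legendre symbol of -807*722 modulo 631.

By multiplicativity, (-807·722/631) = (-807/631)·(722/631).
First factor (-807/631):
Reduce the numerator: -807 ≡ 455 (mod 631), so (-807/631) = (455/631).
Both 455 ≡ 3 and 631 ≡ 3 (mod 4), so reciprocity gives (455/631) = -(631/455). Reduce: 631 ≡ 176 (mod 455). Now have -(176/455).
Factor out 2: 176 = 2^4·11. Since 455 ≡ 7 (mod 8), (2/455) = +1, and (2/455)^4 = +1. Now have -(11/455).
Both 11 ≡ 3 and 455 ≡ 3 (mod 4), so reciprocity gives (11/455) = -(455/11). Reduce: 455 ≡ 4 (mod 11). Now have (4/11).
Factor out 2: 4 = 2^2. Since 11 ≡ 3 (mod 8), (2/11) = -1, and (2/11)^2 = +1. Now have (1/11).
(1/11) = 1. Collecting the sign factors: 1.
Second factor (722/631):
Reduce the numerator: 722 ≡ 91 (mod 631), so (722/631) = (91/631).
Both 91 ≡ 3 and 631 ≡ 3 (mod 4), so reciprocity gives (91/631) = -(631/91). Reduce: 631 ≡ 85 (mod 91). Now have -(85/91).
85 ≡ 1 (mod 4), so quadratic reciprocity gives (85/91) = (91/85). Reduce: 91 ≡ 6 (mod 85). Now have -(6/85).
Factor out 2: 6 = 2·3. Since 85 ≡ 5 (mod 8), (2/85) = -1. Now have (3/85).
85 ≡ 1 (mod 4), so quadratic reciprocity gives (3/85) = (85/3). Reduce: 85 ≡ 1 (mod 3). Now have (1/3).
(1/3) = 1. Collecting the sign factors: 1.
Product: (1)·(1) = 1.

1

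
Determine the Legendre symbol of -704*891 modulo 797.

By multiplicativity, (-704·891/797) = (-704/797)·(891/797).
First factor (-704/797):
(-704/797)
  = (704/797)    [797 ≡ 1 mod 4 ⇒ (-1/797) = +1]
  = (11/797)    [797 ≡ 5 mod 8 ⇒ (2/797)^6 = +1]
  = (797/11)    [QR: 797 ≡ 1 mod 4, sign kept]
  = (5/11)    [797 ≡ 5 mod 11]
  = (11/5)    [QR: 5 ≡ 1 mod 4, sign kept]
  = (1/5)    [11 ≡ 1 mod 5]
  = 1    [(1/5) = 1]
Second factor (891/797):
(891/797)
  = (94/797)    [891 ≡ 94 mod 797]
  = -(47/797)    [797 ≡ 5 mod 8 ⇒ (2/797) = -1]
  = -(797/47)    [QR: 797 ≡ 1 mod 4, sign kept]
  = -(45/47)    [797 ≡ 45 mod 47]
  = -(47/45)    [QR: 45 ≡ 1 mod 4, sign kept]
  = -(2/45)    [47 ≡ 2 mod 45]
  = (1/45)    [45 ≡ 5 mod 8 ⇒ (2/45) = -1]
  = 1    [(1/45) = 1]
Product: (1)·(1) = 1.

1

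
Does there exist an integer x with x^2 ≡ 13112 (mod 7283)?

Reduce the numerator: 13112 ≡ 5829 (mod 7283), so (13112|7283) = (5829|7283).
5829 ≡ 1 (mod 4), so quadratic reciprocity gives (5829|7283) = (7283|5829). Reduce: 7283 ≡ 1454 (mod 5829). Now have (1454|5829).
Factor out 2: 1454 = 2·727. Since 5829 ≡ 5 (mod 8), (2|5829) = -1. Now have -(727|5829).
5829 ≡ 1 (mod 4), so quadratic reciprocity gives (727|5829) = (5829|727). Reduce: 5829 ≡ 13 (mod 727). Now have -(13|727).
13 ≡ 1 (mod 4), so quadratic reciprocity gives (13|727) = (727|13). Reduce: 727 ≡ 12 (mod 13). Now have -(12|13).
Factor out 2: 12 = 2^2·3. Since 13 ≡ 5 (mod 8), (2|13) = -1, and (2|13)^2 = +1. Now have -(3|13).
13 ≡ 1 (mod 4), so quadratic reciprocity gives (3|13) = (13|3). Reduce: 13 ≡ 1 (mod 3). Now have -(1|3).
(1|3) = 1. Collecting the sign factors: -1.
(13112|7283) = -1, and 7283 is prime, so 13112 is not a quadratic residue mod 7283.

no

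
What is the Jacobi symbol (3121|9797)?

1

(3121|9797)
  = (9797|3121)    [QR: 3121 ≡ 1 mod 4, sign kept]
  = (434|3121)    [9797 ≡ 434 mod 3121]
  = (217|3121)    [3121 ≡ 1 mod 8 ⇒ (2|3121) = +1]
  = (3121|217)    [QR: 217 ≡ 1 mod 4, sign kept]
  = (83|217)    [3121 ≡ 83 mod 217]
  = (217|83)    [QR: 217 ≡ 1 mod 4, sign kept]
  = (51|83)    [217 ≡ 51 mod 83]
  = -(83|51)    [QR: both ≡ 3 mod 4, sign flips]
  = -(32|51)    [83 ≡ 32 mod 51]
  = (1|51)    [51 ≡ 3 mod 8 ⇒ (2|51)^5 = -1]
  = 1    [(1|51) = 1]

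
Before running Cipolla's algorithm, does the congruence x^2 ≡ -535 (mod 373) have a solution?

(-535|373)
  = (211|373)    [-535 ≡ 211 mod 373]
  = (373|211)    [QR: 373 ≡ 1 mod 4, sign kept]
  = (162|211)    [373 ≡ 162 mod 211]
  = -(81|211)    [211 ≡ 3 mod 8 ⇒ (2|211) = -1]
  = -(211|81)    [QR: 81 ≡ 1 mod 4, sign kept]
  = -(49|81)    [211 ≡ 49 mod 81]
  = -(81|49)    [QR: 49 ≡ 1 mod 4, sign kept]
  = -(32|49)    [81 ≡ 32 mod 49]
  = -(1|49)    [49 ≡ 1 mod 8 ⇒ (2|49)^5 = +1]
  = -1    [(1|49) = 1]
The Legendre symbol is -1, so x^2 ≡ -535 (mod 373) has no solution.

no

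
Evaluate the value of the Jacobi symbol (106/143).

(106/143)
  = (53/143)    [143 ≡ 7 mod 8 ⇒ (2/143) = +1]
  = (143/53)    [QR: 53 ≡ 1 mod 4, sign kept]
  = (37/53)    [143 ≡ 37 mod 53]
  = (53/37)    [QR: 37 ≡ 1 mod 4, sign kept]
  = (16/37)    [53 ≡ 16 mod 37]
  = (1/37)    [37 ≡ 5 mod 8 ⇒ (2/37)^4 = +1]
  = 1    [(1/37) = 1]

1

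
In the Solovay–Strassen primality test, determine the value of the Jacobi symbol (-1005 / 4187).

-1

Pull out -1: (-1005 / 4187) = (-1 / 4187)·(1005 / 4187). Since 4187 ≡ 3 (mod 4), (-1 / 4187) = -1. Now have -(1005 / 4187).
1005 ≡ 1 (mod 4), so quadratic reciprocity gives (1005 / 4187) = (4187 / 1005). Reduce: 4187 ≡ 167 (mod 1005). Now have -(167 / 1005).
1005 ≡ 1 (mod 4), so quadratic reciprocity gives (167 / 1005) = (1005 / 167). Reduce: 1005 ≡ 3 (mod 167). Now have -(3 / 167).
Both 3 ≡ 3 and 167 ≡ 3 (mod 4), so reciprocity gives (3 / 167) = -(167 / 3). Reduce: 167 ≡ 2 (mod 3). Now have (2 / 3).
Factor out 2: 2 = 2. Since 3 ≡ 3 (mod 8), (2 / 3) = -1. Now have -(1 / 3).
(1 / 3) = 1. Collecting the sign factors: -1.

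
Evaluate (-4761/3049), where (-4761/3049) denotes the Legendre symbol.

Pull out -1: (-4761/3049) = (-1/3049)·(4761/3049). Since 3049 ≡ 1 (mod 4), (-1/3049) = +1. Now have (4761/3049).
Reduce the numerator: 4761 ≡ 1712 (mod 3049), so (4761/3049) = (1712/3049).
Factor out 2: 1712 = 2^4·107. Since 3049 ≡ 1 (mod 8), (2/3049) = +1, and (2/3049)^4 = +1. Now have (107/3049).
3049 ≡ 1 (mod 4), so quadratic reciprocity gives (107/3049) = (3049/107). Reduce: 3049 ≡ 53 (mod 107). Now have (53/107).
53 ≡ 1 (mod 4), so quadratic reciprocity gives (53/107) = (107/53). Reduce: 107 ≡ 1 (mod 53). Now have (1/53).
(1/53) = 1. Collecting the sign factors: 1.

1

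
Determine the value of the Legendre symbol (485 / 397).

Reduce the numerator: 485 ≡ 88 (mod 397), so (485 / 397) = (88 / 397).
Factor out 2: 88 = 2^3·11. Since 397 ≡ 5 (mod 8), (2 / 397) = -1, and (2 / 397)^3 = -1. Now have -(11 / 397).
397 ≡ 1 (mod 4), so quadratic reciprocity gives (11 / 397) = (397 / 11). Reduce: 397 ≡ 1 (mod 11). Now have -(1 / 11).
(1 / 11) = 1. Collecting the sign factors: -1.

-1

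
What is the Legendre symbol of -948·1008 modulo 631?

By multiplicativity, (-948·1008|631) = (-948|631)·(1008|631).
First factor (-948|631):
Reduce the numerator: -948 ≡ 314 (mod 631), so (-948|631) = (314|631).
Factor out 2: 314 = 2·157. Since 631 ≡ 7 (mod 8), (2|631) = +1. Now have (157|631).
157 ≡ 1 (mod 4), so quadratic reciprocity gives (157|631) = (631|157). Reduce: 631 ≡ 3 (mod 157). Now have (3|157).
157 ≡ 1 (mod 4), so quadratic reciprocity gives (3|157) = (157|3). Reduce: 157 ≡ 1 (mod 3). Now have (1|3).
(1|3) = 1. Collecting the sign factors: 1.
Second factor (1008|631):
Reduce the numerator: 1008 ≡ 377 (mod 631), so (1008|631) = (377|631).
377 ≡ 1 (mod 4), so quadratic reciprocity gives (377|631) = (631|377). Reduce: 631 ≡ 254 (mod 377). Now have (254|377).
Factor out 2: 254 = 2·127. Since 377 ≡ 1 (mod 8), (2|377) = +1. Now have (127|377).
377 ≡ 1 (mod 4), so quadratic reciprocity gives (127|377) = (377|127). Reduce: 377 ≡ 123 (mod 127). Now have (123|127).
Both 123 ≡ 3 and 127 ≡ 3 (mod 4), so reciprocity gives (123|127) = -(127|123). Reduce: 127 ≡ 4 (mod 123). Now have -(4|123).
Factor out 2: 4 = 2^2. Since 123 ≡ 3 (mod 8), (2|123) = -1, and (2|123)^2 = +1. Now have -(1|123).
(1|123) = 1. Collecting the sign factors: -1.
Product: (1)·(-1) = -1.

-1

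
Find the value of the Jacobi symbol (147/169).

(147/169)
  = (169/147)    [QR: 169 ≡ 1 mod 4, sign kept]
  = (22/147)    [169 ≡ 22 mod 147]
  = -(11/147)    [147 ≡ 3 mod 8 ⇒ (2/147) = -1]
  = (147/11)    [QR: both ≡ 3 mod 4, sign flips]
  = (4/11)    [147 ≡ 4 mod 11]
  = (1/11)    [11 ≡ 3 mod 8 ⇒ (2/11)^2 = +1]
  = 1    [(1/11) = 1]

1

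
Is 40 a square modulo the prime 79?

yes

Factor out 2: 40 = 2^3·5. Since 79 ≡ 7 (mod 8), (2/79) = +1, and (2/79)^3 = +1. Now have (5/79).
5 ≡ 1 (mod 4), so quadratic reciprocity gives (5/79) = (79/5). Reduce: 79 ≡ 4 (mod 5). Now have (4/5).
Factor out 2: 4 = 2^2. Since 5 ≡ 5 (mod 8), (2/5) = -1, and (2/5)^2 = +1. Now have (1/5).
(1/5) = 1. Collecting the sign factors: 1.
The Legendre symbol is 1, so x^2 ≡ 40 (mod 79) has solution.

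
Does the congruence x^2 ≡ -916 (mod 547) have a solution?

Reduce the numerator: -916 ≡ 178 (mod 547), so (-916/547) = (178/547).
Factor out 2: 178 = 2·89. Since 547 ≡ 3 (mod 8), (2/547) = -1. Now have -(89/547).
89 ≡ 1 (mod 4), so quadratic reciprocity gives (89/547) = (547/89). Reduce: 547 ≡ 13 (mod 89). Now have -(13/89).
13 ≡ 1 (mod 4), so quadratic reciprocity gives (13/89) = (89/13). Reduce: 89 ≡ 11 (mod 13). Now have -(11/13).
13 ≡ 1 (mod 4), so quadratic reciprocity gives (11/13) = (13/11). Reduce: 13 ≡ 2 (mod 11). Now have -(2/11).
Factor out 2: 2 = 2. Since 11 ≡ 3 (mod 8), (2/11) = -1. Now have (1/11).
(1/11) = 1. Collecting the sign factors: 1.
The Legendre symbol is 1, so x^2 ≡ -916 (mod 547) has solution.

yes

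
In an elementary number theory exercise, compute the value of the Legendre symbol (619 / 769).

(619 / 769)
  = (769 / 619)    [QR: 769 ≡ 1 mod 4, sign kept]
  = (150 / 619)    [769 ≡ 150 mod 619]
  = -(75 / 619)    [619 ≡ 3 mod 8 ⇒ (2 / 619) = -1]
  = (619 / 75)    [QR: both ≡ 3 mod 4, sign flips]
  = (19 / 75)    [619 ≡ 19 mod 75]
  = -(75 / 19)    [QR: both ≡ 3 mod 4, sign flips]
  = -(18 / 19)    [75 ≡ 18 mod 19]
  = (9 / 19)    [19 ≡ 3 mod 8 ⇒ (2 / 19) = -1]
  = (19 / 9)    [QR: 9 ≡ 1 mod 4, sign kept]
  = (1 / 9)    [19 ≡ 1 mod 9]
  = 1    [(1 / 9) = 1]

1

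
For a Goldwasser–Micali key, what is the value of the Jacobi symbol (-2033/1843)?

Pull out -1: (-2033/1843) = (-1/1843)·(2033/1843). Since 1843 ≡ 3 (mod 4), (-1/1843) = -1. Now have -(2033/1843).
Reduce the numerator: 2033 ≡ 190 (mod 1843), so (2033/1843) = (190/1843).
Factor out 2: 190 = 2·95. Since 1843 ≡ 3 (mod 8), (2/1843) = -1. Now have (95/1843).
Both 95 ≡ 3 and 1843 ≡ 3 (mod 4), so reciprocity gives (95/1843) = -(1843/95). Reduce: 1843 ≡ 38 (mod 95). Now have -(38/95).
Factor out 2: 38 = 2·19. Since 95 ≡ 7 (mod 8), (2/95) = +1. Now have -(19/95).
Both 19 ≡ 3 and 95 ≡ 3 (mod 4), so reciprocity gives (19/95) = -(95/19). Reduce: 95 ≡ 0 (mod 19). Now have (0/19).
The numerator is now 0 with denominator 19 > 1: the symbol is 0.

0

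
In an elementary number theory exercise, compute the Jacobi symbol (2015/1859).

0

(2015/1859)
  = (156/1859)    [2015 ≡ 156 mod 1859]
  = (39/1859)    [1859 ≡ 3 mod 8 ⇒ (2/1859)^2 = +1]
  = -(1859/39)    [QR: both ≡ 3 mod 4, sign flips]
  = -(26/39)    [1859 ≡ 26 mod 39]
  = -(13/39)    [39 ≡ 7 mod 8 ⇒ (2/39) = +1]
  = -(39/13)    [QR: 13 ≡ 1 mod 4, sign kept]
  = -(0/13)    [39 ≡ 0 mod 13]
  = 0    [numerator 0, gcd > 1]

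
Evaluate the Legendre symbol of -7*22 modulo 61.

By multiplicativity, (-7·22 / 61) = (-7 / 61)·(22 / 61).
First factor (-7 / 61):
Pull out -1: (-7 / 61) = (-1 / 61)·(7 / 61). Since 61 ≡ 1 (mod 4), (-1 / 61) = +1. Now have (7 / 61).
61 ≡ 1 (mod 4), so quadratic reciprocity gives (7 / 61) = (61 / 7). Reduce: 61 ≡ 5 (mod 7). Now have (5 / 7).
5 ≡ 1 (mod 4), so quadratic reciprocity gives (5 / 7) = (7 / 5). Reduce: 7 ≡ 2 (mod 5). Now have (2 / 5).
Factor out 2: 2 = 2. Since 5 ≡ 5 (mod 8), (2 / 5) = -1. Now have -(1 / 5).
(1 / 5) = 1. Collecting the sign factors: -1.
Second factor (22 / 61):
Factor out 2: 22 = 2·11. Since 61 ≡ 5 (mod 8), (2 / 61) = -1. Now have -(11 / 61).
61 ≡ 1 (mod 4), so quadratic reciprocity gives (11 / 61) = (61 / 11). Reduce: 61 ≡ 6 (mod 11). Now have -(6 / 11).
Factor out 2: 6 = 2·3. Since 11 ≡ 3 (mod 8), (2 / 11) = -1. Now have (3 / 11).
Both 3 ≡ 3 and 11 ≡ 3 (mod 4), so reciprocity gives (3 / 11) = -(11 / 3). Reduce: 11 ≡ 2 (mod 3). Now have -(2 / 3).
Factor out 2: 2 = 2. Since 3 ≡ 3 (mod 8), (2 / 3) = -1. Now have (1 / 3).
(1 / 3) = 1. Collecting the sign factors: 1.
Product: (-1)·(1) = -1.

-1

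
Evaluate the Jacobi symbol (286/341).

(286/341)
  = -(143/341)    [341 ≡ 5 mod 8 ⇒ (2/341) = -1]
  = -(341/143)    [QR: 341 ≡ 1 mod 4, sign kept]
  = -(55/143)    [341 ≡ 55 mod 143]
  = (143/55)    [QR: both ≡ 3 mod 4, sign flips]
  = (33/55)    [143 ≡ 33 mod 55]
  = (55/33)    [QR: 33 ≡ 1 mod 4, sign kept]
  = (22/33)    [55 ≡ 22 mod 33]
  = (11/33)    [33 ≡ 1 mod 8 ⇒ (2/33) = +1]
  = (33/11)    [QR: 33 ≡ 1 mod 4, sign kept]
  = (0/11)    [33 ≡ 0 mod 11]
  = 0    [numerator 0, gcd > 1]

0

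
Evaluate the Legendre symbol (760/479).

-1

Reduce the numerator: 760 ≡ 281 (mod 479), so (760/479) = (281/479).
281 ≡ 1 (mod 4), so quadratic reciprocity gives (281/479) = (479/281). Reduce: 479 ≡ 198 (mod 281). Now have (198/281).
Factor out 2: 198 = 2·99. Since 281 ≡ 1 (mod 8), (2/281) = +1. Now have (99/281).
281 ≡ 1 (mod 4), so quadratic reciprocity gives (99/281) = (281/99). Reduce: 281 ≡ 83 (mod 99). Now have (83/99).
Both 83 ≡ 3 and 99 ≡ 3 (mod 4), so reciprocity gives (83/99) = -(99/83). Reduce: 99 ≡ 16 (mod 83). Now have -(16/83).
Factor out 2: 16 = 2^4. Since 83 ≡ 3 (mod 8), (2/83) = -1, and (2/83)^4 = +1. Now have -(1/83).
(1/83) = 1. Collecting the sign factors: -1.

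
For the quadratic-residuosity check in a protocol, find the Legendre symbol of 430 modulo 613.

(430 / 613)
  = -(215 / 613)    [613 ≡ 5 mod 8 ⇒ (2 / 613) = -1]
  = -(613 / 215)    [QR: 613 ≡ 1 mod 4, sign kept]
  = -(183 / 215)    [613 ≡ 183 mod 215]
  = (215 / 183)    [QR: both ≡ 3 mod 4, sign flips]
  = (32 / 183)    [215 ≡ 32 mod 183]
  = (1 / 183)    [183 ≡ 7 mod 8 ⇒ (2 / 183)^5 = +1]
  = 1    [(1 / 183) = 1]

1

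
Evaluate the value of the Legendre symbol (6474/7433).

(6474/7433)
  = (3237/7433)    [7433 ≡ 1 mod 8 ⇒ (2/7433) = +1]
  = (7433/3237)    [QR: 3237 ≡ 1 mod 4, sign kept]
  = (959/3237)    [7433 ≡ 959 mod 3237]
  = (3237/959)    [QR: 3237 ≡ 1 mod 4, sign kept]
  = (360/959)    [3237 ≡ 360 mod 959]
  = (45/959)    [959 ≡ 7 mod 8 ⇒ (2/959)^3 = +1]
  = (959/45)    [QR: 45 ≡ 1 mod 4, sign kept]
  = (14/45)    [959 ≡ 14 mod 45]
  = -(7/45)    [45 ≡ 5 mod 8 ⇒ (2/45) = -1]
  = -(45/7)    [QR: 45 ≡ 1 mod 4, sign kept]
  = -(3/7)    [45 ≡ 3 mod 7]
  = (7/3)    [QR: both ≡ 3 mod 4, sign flips]
  = (1/3)    [7 ≡ 1 mod 3]
  = 1    [(1/3) = 1]

1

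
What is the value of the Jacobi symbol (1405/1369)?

Reduce the numerator: 1405 ≡ 36 (mod 1369), so (1405/1369) = (36/1369).
Factor out 2: 36 = 2^2·9. Since 1369 ≡ 1 (mod 8), (2/1369) = +1, and (2/1369)^2 = +1. Now have (9/1369).
9 ≡ 1 (mod 4), so quadratic reciprocity gives (9/1369) = (1369/9). Reduce: 1369 ≡ 1 (mod 9). Now have (1/9).
(1/9) = 1. Collecting the sign factors: 1.

1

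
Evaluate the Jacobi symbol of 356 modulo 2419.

1

(356|2419)
  = (89|2419)    [2419 ≡ 3 mod 8 ⇒ (2|2419)^2 = +1]
  = (2419|89)    [QR: 89 ≡ 1 mod 4, sign kept]
  = (16|89)    [2419 ≡ 16 mod 89]
  = (1|89)    [89 ≡ 1 mod 8 ⇒ (2|89)^4 = +1]
  = 1    [(1|89) = 1]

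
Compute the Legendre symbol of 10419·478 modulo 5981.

-1

By multiplicativity, (10419·478/5981) = (10419/5981)·(478/5981).
First factor (10419/5981):
Reduce the numerator: 10419 ≡ 4438 (mod 5981), so (10419/5981) = (4438/5981).
Factor out 2: 4438 = 2·2219. Since 5981 ≡ 5 (mod 8), (2/5981) = -1. Now have -(2219/5981).
5981 ≡ 1 (mod 4), so quadratic reciprocity gives (2219/5981) = (5981/2219). Reduce: 5981 ≡ 1543 (mod 2219). Now have -(1543/2219).
Both 1543 ≡ 3 and 2219 ≡ 3 (mod 4), so reciprocity gives (1543/2219) = -(2219/1543). Reduce: 2219 ≡ 676 (mod 1543). Now have (676/1543).
Factor out 2: 676 = 2^2·169. Since 1543 ≡ 7 (mod 8), (2/1543) = +1, and (2/1543)^2 = +1. Now have (169/1543).
169 ≡ 1 (mod 4), so quadratic reciprocity gives (169/1543) = (1543/169). Reduce: 1543 ≡ 22 (mod 169). Now have (22/169).
Factor out 2: 22 = 2·11. Since 169 ≡ 1 (mod 8), (2/169) = +1. Now have (11/169).
169 ≡ 1 (mod 4), so quadratic reciprocity gives (11/169) = (169/11). Reduce: 169 ≡ 4 (mod 11). Now have (4/11).
Factor out 2: 4 = 2^2. Since 11 ≡ 3 (mod 8), (2/11) = -1, and (2/11)^2 = +1. Now have (1/11).
(1/11) = 1. Collecting the sign factors: 1.
Second factor (478/5981):
Factor out 2: 478 = 2·239. Since 5981 ≡ 5 (mod 8), (2/5981) = -1. Now have -(239/5981).
5981 ≡ 1 (mod 4), so quadratic reciprocity gives (239/5981) = (5981/239). Reduce: 5981 ≡ 6 (mod 239). Now have -(6/239).
Factor out 2: 6 = 2·3. Since 239 ≡ 7 (mod 8), (2/239) = +1. Now have -(3/239).
Both 3 ≡ 3 and 239 ≡ 3 (mod 4), so reciprocity gives (3/239) = -(239/3). Reduce: 239 ≡ 2 (mod 3). Now have (2/3).
Factor out 2: 2 = 2. Since 3 ≡ 3 (mod 8), (2/3) = -1. Now have -(1/3).
(1/3) = 1. Collecting the sign factors: -1.
Product: (1)·(-1) = -1.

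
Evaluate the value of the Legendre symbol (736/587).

Reduce the numerator: 736 ≡ 149 (mod 587), so (736/587) = (149/587).
149 ≡ 1 (mod 4), so quadratic reciprocity gives (149/587) = (587/149). Reduce: 587 ≡ 140 (mod 149). Now have (140/149).
Factor out 2: 140 = 2^2·35. Since 149 ≡ 5 (mod 8), (2/149) = -1, and (2/149)^2 = +1. Now have (35/149).
149 ≡ 1 (mod 4), so quadratic reciprocity gives (35/149) = (149/35). Reduce: 149 ≡ 9 (mod 35). Now have (9/35).
9 ≡ 1 (mod 4), so quadratic reciprocity gives (9/35) = (35/9). Reduce: 35 ≡ 8 (mod 9). Now have (8/9).
Factor out 2: 8 = 2^3. Since 9 ≡ 1 (mod 8), (2/9) = +1, and (2/9)^3 = +1. Now have (1/9).
(1/9) = 1. Collecting the sign factors: 1.

1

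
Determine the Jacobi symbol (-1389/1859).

Reduce the numerator: -1389 ≡ 470 (mod 1859), so (-1389/1859) = (470/1859).
Factor out 2: 470 = 2·235. Since 1859 ≡ 3 (mod 8), (2/1859) = -1. Now have -(235/1859).
Both 235 ≡ 3 and 1859 ≡ 3 (mod 4), so reciprocity gives (235/1859) = -(1859/235). Reduce: 1859 ≡ 214 (mod 235). Now have (214/235).
Factor out 2: 214 = 2·107. Since 235 ≡ 3 (mod 8), (2/235) = -1. Now have -(107/235).
Both 107 ≡ 3 and 235 ≡ 3 (mod 4), so reciprocity gives (107/235) = -(235/107). Reduce: 235 ≡ 21 (mod 107). Now have (21/107).
21 ≡ 1 (mod 4), so quadratic reciprocity gives (21/107) = (107/21). Reduce: 107 ≡ 2 (mod 21). Now have (2/21).
Factor out 2: 2 = 2. Since 21 ≡ 5 (mod 8), (2/21) = -1. Now have -(1/21).
(1/21) = 1. Collecting the sign factors: -1.

-1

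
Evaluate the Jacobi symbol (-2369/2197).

1

Reduce the numerator: -2369 ≡ 2025 (mod 2197), so (-2369/2197) = (2025/2197).
2025 ≡ 1 (mod 4), so quadratic reciprocity gives (2025/2197) = (2197/2025). Reduce: 2197 ≡ 172 (mod 2025). Now have (172/2025).
Factor out 2: 172 = 2^2·43. Since 2025 ≡ 1 (mod 8), (2/2025) = +1, and (2/2025)^2 = +1. Now have (43/2025).
2025 ≡ 1 (mod 4), so quadratic reciprocity gives (43/2025) = (2025/43). Reduce: 2025 ≡ 4 (mod 43). Now have (4/43).
Factor out 2: 4 = 2^2. Since 43 ≡ 3 (mod 8), (2/43) = -1, and (2/43)^2 = +1. Now have (1/43).
(1/43) = 1. Collecting the sign factors: 1.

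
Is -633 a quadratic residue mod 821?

no

(-633/821)
  = (188/821)    [-633 ≡ 188 mod 821]
  = (47/821)    [821 ≡ 5 mod 8 ⇒ (2/821)^2 = +1]
  = (821/47)    [QR: 821 ≡ 1 mod 4, sign kept]
  = (22/47)    [821 ≡ 22 mod 47]
  = (11/47)    [47 ≡ 7 mod 8 ⇒ (2/47) = +1]
  = -(47/11)    [QR: both ≡ 3 mod 4, sign flips]
  = -(3/11)    [47 ≡ 3 mod 11]
  = (11/3)    [QR: both ≡ 3 mod 4, sign flips]
  = (2/3)    [11 ≡ 2 mod 3]
  = -(1/3)    [3 ≡ 3 mod 8 ⇒ (2/3) = -1]
  = -1    [(1/3) = 1]
The Legendre symbol is -1, so x^2 ≡ -633 (mod 821) has no solution.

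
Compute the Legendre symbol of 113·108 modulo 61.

By multiplicativity, (113·108/61) = (113/61)·(108/61).
First factor (113/61):
(113/61)
  = (52/61)    [113 ≡ 52 mod 61]
  = (13/61)    [61 ≡ 5 mod 8 ⇒ (2/61)^2 = +1]
  = (61/13)    [QR: 13 ≡ 1 mod 4, sign kept]
  = (9/13)    [61 ≡ 9 mod 13]
  = (13/9)    [QR: 9 ≡ 1 mod 4, sign kept]
  = (4/9)    [13 ≡ 4 mod 9]
  = (1/9)    [9 ≡ 1 mod 8 ⇒ (2/9)^2 = +1]
  = 1    [(1/9) = 1]
Second factor (108/61):
(108/61)
  = (47/61)    [108 ≡ 47 mod 61]
  = (61/47)    [QR: 61 ≡ 1 mod 4, sign kept]
  = (14/47)    [61 ≡ 14 mod 47]
  = (7/47)    [47 ≡ 7 mod 8 ⇒ (2/47) = +1]
  = -(47/7)    [QR: both ≡ 3 mod 4, sign flips]
  = -(5/7)    [47 ≡ 5 mod 7]
  = -(7/5)    [QR: 5 ≡ 1 mod 4, sign kept]
  = -(2/5)    [7 ≡ 2 mod 5]
  = (1/5)    [5 ≡ 5 mod 8 ⇒ (2/5) = -1]
  = 1    [(1/5) = 1]
Product: (1)·(1) = 1.

1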